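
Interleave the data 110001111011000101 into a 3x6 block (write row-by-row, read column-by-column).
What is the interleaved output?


Matrix:
  110001
  111011
  000101
Read columns: 110110010001010111

110110010001010111


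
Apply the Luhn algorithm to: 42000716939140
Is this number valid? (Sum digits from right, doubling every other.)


Luhn sum = 55
55 mod 10 = 5

Invalid (Luhn sum mod 10 = 5)


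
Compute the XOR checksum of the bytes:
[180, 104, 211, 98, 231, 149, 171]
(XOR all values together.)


XOR chain: 180 ^ 104 ^ 211 ^ 98 ^ 231 ^ 149 ^ 171 = 180

180


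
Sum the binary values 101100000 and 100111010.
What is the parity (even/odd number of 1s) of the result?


101100000 = 352
100111010 = 314
Sum = 666 = 1010011010
1s count = 5

odd parity (5 ones in 1010011010)


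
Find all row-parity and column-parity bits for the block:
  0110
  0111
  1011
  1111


Row parities: 0110
Column parities: 0101

Row P: 0110, Col P: 0101, Corner: 0


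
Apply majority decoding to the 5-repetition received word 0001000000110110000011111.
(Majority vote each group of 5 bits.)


Groups: 00010, 00000, 11011, 00000, 11111
Majority votes: 00101

00101


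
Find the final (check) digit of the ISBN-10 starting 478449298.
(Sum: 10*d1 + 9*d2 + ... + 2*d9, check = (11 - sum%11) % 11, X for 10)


Weighted sum: 315
315 mod 11 = 7

Check digit: 4


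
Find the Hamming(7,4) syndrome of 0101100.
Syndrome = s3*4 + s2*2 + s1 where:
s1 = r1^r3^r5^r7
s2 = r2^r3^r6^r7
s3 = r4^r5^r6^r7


s1=1, s2=1, s3=0

Syndrome = 3 (error at position 3)


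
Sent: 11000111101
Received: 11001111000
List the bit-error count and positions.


XOR: 00001000101

3 error(s) at position(s): 4, 8, 10


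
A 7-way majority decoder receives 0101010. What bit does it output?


Ones: 3 out of 7
Threshold: 4

0 (3/7 voted 1)


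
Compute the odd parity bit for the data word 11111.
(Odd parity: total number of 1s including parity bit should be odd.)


Number of 1s in data: 5
Parity bit: 0

0


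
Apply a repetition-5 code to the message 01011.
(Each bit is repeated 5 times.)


Each bit -> 5 copies

0000011111000001111111111


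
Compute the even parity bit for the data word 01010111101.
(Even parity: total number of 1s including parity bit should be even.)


Number of 1s in data: 7
Parity bit: 1

1


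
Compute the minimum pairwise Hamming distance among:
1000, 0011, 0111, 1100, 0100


Comparing all pairs, minimum distance: 1
Can detect 0 errors, correct 0 errors

1


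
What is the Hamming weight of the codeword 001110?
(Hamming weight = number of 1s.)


Counting 1s in 001110

3


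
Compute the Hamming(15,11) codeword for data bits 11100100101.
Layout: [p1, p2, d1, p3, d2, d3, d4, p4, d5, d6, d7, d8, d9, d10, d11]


Parity bits: p1=0, p2=0, p3=0, p4=1

001011010100101


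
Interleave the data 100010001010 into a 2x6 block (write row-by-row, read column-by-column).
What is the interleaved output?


Matrix:
  100010
  001010
Read columns: 100001001100

100001001100


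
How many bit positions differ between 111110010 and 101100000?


XOR: 010010010
Count of 1s: 3

3


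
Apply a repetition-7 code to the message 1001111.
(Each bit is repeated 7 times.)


Each bit -> 7 copies

1111111000000000000001111111111111111111111111111


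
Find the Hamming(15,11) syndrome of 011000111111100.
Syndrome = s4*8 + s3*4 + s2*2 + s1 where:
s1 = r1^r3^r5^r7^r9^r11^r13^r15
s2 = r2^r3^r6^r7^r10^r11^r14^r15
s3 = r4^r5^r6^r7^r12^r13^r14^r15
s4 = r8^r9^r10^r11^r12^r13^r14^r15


s1=1, s2=1, s3=1, s4=0

Syndrome = 7 (error at position 7)


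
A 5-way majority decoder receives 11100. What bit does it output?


Ones: 3 out of 5
Threshold: 3

1 (3/5 voted 1)


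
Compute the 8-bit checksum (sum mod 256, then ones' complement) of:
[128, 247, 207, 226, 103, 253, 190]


Sum = 1354 mod 256 = 74
Complement = 181

181


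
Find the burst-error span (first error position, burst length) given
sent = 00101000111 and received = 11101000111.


XOR: 11000000000

Burst at position 0, length 2


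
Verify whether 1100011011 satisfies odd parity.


Number of 1s: 6

No, parity error (6 ones)


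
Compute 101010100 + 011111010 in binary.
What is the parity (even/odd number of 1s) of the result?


101010100 = 340
011111010 = 250
Sum = 590 = 1001001110
1s count = 5

odd parity (5 ones in 1001001110)


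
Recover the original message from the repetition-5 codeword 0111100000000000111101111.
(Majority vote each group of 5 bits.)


Groups: 01111, 00000, 00000, 01111, 01111
Majority votes: 10011

10011


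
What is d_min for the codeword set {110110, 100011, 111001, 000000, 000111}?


Comparing all pairs, minimum distance: 2
Can detect 1 errors, correct 0 errors

2


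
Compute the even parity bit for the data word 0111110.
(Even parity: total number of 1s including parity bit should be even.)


Number of 1s in data: 5
Parity bit: 1

1


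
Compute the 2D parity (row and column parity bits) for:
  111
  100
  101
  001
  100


Row parities: 11011
Column parities: 011

Row P: 11011, Col P: 011, Corner: 0


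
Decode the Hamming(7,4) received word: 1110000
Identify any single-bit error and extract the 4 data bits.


Syndrome = 0: no error detected

Data: 1000 (no errors)


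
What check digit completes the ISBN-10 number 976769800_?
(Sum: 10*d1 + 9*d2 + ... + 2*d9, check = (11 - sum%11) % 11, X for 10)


Weighted sum: 363
363 mod 11 = 0

Check digit: 0


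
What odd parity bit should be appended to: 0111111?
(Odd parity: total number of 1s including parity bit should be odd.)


Number of 1s in data: 6
Parity bit: 1

1


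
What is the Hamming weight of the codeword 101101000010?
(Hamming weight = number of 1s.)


Counting 1s in 101101000010

5


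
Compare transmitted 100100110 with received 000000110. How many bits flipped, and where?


XOR: 100100000

2 error(s) at position(s): 0, 3


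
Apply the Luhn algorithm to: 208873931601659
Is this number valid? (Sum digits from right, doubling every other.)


Luhn sum = 67
67 mod 10 = 7

Invalid (Luhn sum mod 10 = 7)


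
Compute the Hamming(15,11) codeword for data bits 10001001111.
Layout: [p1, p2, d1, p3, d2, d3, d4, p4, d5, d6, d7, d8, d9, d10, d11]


Parity bits: p1=0, p2=1, p3=0, p4=1

011000011001111


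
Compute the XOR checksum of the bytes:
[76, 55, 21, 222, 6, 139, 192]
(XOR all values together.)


XOR chain: 76 ^ 55 ^ 21 ^ 222 ^ 6 ^ 139 ^ 192 = 253

253


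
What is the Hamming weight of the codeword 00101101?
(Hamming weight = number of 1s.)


Counting 1s in 00101101

4


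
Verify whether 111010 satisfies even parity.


Number of 1s: 4

Yes, parity is correct (4 ones)


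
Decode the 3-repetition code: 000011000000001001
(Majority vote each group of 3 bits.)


Groups: 000, 011, 000, 000, 001, 001
Majority votes: 010000

010000


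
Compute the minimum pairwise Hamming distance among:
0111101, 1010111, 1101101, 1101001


Comparing all pairs, minimum distance: 1
Can detect 0 errors, correct 0 errors

1


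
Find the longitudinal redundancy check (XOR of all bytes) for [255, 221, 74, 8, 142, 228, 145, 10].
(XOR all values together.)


XOR chain: 255 ^ 221 ^ 74 ^ 8 ^ 142 ^ 228 ^ 145 ^ 10 = 145

145


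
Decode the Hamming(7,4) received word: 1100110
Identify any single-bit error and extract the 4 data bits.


Syndrome = 0: no error detected

Data: 0110 (no errors)


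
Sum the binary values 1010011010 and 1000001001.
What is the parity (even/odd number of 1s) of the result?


1010011010 = 666
1000001001 = 521
Sum = 1187 = 10010100011
1s count = 5

odd parity (5 ones in 10010100011)


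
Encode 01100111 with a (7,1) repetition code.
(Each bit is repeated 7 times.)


Each bit -> 7 copies

00000001111111111111100000000000000111111111111111111111


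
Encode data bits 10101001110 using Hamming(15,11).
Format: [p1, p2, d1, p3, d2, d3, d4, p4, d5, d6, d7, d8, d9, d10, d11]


Parity bits: p1=1, p2=1, p3=0, p4=0

111001001001110


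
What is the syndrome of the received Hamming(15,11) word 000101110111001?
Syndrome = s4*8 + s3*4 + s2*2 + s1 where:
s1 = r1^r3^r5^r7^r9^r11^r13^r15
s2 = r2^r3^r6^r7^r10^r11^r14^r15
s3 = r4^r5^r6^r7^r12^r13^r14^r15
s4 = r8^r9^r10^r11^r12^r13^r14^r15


s1=1, s2=1, s3=1, s4=1

Syndrome = 15 (error at position 15)


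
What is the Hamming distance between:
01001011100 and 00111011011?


XOR: 01110000111
Count of 1s: 6

6


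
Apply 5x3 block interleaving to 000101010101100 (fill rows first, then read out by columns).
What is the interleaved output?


Matrix:
  000
  101
  010
  101
  100
Read columns: 010110010001010

010110010001010


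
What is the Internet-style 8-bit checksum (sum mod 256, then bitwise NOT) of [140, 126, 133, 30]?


Sum = 429 mod 256 = 173
Complement = 82

82


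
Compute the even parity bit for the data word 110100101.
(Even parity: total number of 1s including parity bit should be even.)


Number of 1s in data: 5
Parity bit: 1

1


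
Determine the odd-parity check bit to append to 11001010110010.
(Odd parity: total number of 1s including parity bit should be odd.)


Number of 1s in data: 7
Parity bit: 0

0


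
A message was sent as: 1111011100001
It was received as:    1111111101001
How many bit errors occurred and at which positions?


XOR: 0000100001000

2 error(s) at position(s): 4, 9


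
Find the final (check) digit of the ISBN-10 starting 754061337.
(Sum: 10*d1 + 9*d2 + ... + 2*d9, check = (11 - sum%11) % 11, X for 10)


Weighted sum: 223
223 mod 11 = 3

Check digit: 8


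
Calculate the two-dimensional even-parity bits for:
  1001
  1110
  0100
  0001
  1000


Row parities: 01111
Column parities: 1010

Row P: 01111, Col P: 1010, Corner: 0


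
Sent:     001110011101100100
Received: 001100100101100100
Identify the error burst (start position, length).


XOR: 000010111000000000

Burst at position 4, length 5


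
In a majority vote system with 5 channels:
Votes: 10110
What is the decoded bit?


Ones: 3 out of 5
Threshold: 3

1 (3/5 voted 1)


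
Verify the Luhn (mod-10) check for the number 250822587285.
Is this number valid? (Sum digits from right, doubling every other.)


Luhn sum = 51
51 mod 10 = 1

Invalid (Luhn sum mod 10 = 1)


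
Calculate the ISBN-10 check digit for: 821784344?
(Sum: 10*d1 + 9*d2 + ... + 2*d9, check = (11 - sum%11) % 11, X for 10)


Weighted sum: 255
255 mod 11 = 2

Check digit: 9


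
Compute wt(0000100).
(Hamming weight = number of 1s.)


Counting 1s in 0000100

1


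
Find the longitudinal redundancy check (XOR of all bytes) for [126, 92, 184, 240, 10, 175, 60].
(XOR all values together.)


XOR chain: 126 ^ 92 ^ 184 ^ 240 ^ 10 ^ 175 ^ 60 = 243

243


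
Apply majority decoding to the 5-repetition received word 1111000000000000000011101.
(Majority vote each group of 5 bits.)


Groups: 11110, 00000, 00000, 00000, 11101
Majority votes: 10001

10001


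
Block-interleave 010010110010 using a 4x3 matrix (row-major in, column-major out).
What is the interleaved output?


Matrix:
  010
  010
  110
  010
Read columns: 001011110000

001011110000


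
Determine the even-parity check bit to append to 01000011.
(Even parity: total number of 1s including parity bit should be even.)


Number of 1s in data: 3
Parity bit: 1

1


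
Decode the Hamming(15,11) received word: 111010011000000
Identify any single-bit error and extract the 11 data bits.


Syndrome = 4: error at position 4

Data: 11001000000 (corrected bit 4)


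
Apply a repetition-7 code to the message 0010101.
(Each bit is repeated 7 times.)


Each bit -> 7 copies

0000000000000011111110000000111111100000001111111


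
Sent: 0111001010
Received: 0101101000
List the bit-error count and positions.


XOR: 0010100010

3 error(s) at position(s): 2, 4, 8


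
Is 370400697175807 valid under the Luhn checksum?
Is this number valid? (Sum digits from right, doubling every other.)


Luhn sum = 63
63 mod 10 = 3

Invalid (Luhn sum mod 10 = 3)


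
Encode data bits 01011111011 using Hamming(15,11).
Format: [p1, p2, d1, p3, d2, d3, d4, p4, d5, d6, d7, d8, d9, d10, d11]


Parity bits: p1=1, p2=1, p3=1, p4=0

110110101111011


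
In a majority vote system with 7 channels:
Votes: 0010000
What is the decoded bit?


Ones: 1 out of 7
Threshold: 4

0 (1/7 voted 1)


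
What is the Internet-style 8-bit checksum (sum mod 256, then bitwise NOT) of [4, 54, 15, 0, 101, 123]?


Sum = 297 mod 256 = 41
Complement = 214

214


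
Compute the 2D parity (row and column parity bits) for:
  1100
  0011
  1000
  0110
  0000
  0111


Row parities: 001001
Column parities: 0110

Row P: 001001, Col P: 0110, Corner: 0


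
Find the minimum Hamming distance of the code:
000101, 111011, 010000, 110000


Comparing all pairs, minimum distance: 1
Can detect 0 errors, correct 0 errors

1


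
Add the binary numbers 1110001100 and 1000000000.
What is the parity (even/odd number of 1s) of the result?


1110001100 = 908
1000000000 = 512
Sum = 1420 = 10110001100
1s count = 5

odd parity (5 ones in 10110001100)


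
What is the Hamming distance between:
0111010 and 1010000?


XOR: 1101010
Count of 1s: 4

4


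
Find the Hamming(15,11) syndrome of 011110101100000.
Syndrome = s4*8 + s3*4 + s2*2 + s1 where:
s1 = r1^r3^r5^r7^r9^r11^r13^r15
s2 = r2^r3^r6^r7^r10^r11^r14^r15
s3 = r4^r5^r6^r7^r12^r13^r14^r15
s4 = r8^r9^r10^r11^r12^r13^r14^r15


s1=0, s2=0, s3=1, s4=0

Syndrome = 4 (error at position 4)


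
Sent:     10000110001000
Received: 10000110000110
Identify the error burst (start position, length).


XOR: 00000000001110

Burst at position 10, length 3


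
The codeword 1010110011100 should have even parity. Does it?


Number of 1s: 7

No, parity error (7 ones)


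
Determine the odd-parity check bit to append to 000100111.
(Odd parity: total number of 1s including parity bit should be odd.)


Number of 1s in data: 4
Parity bit: 1

1


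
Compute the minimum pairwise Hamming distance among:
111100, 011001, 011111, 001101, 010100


Comparing all pairs, minimum distance: 2
Can detect 1 errors, correct 0 errors

2


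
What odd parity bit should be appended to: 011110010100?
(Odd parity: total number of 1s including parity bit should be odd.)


Number of 1s in data: 6
Parity bit: 1

1


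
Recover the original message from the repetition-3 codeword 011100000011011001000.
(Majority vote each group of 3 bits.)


Groups: 011, 100, 000, 011, 011, 001, 000
Majority votes: 1001100

1001100


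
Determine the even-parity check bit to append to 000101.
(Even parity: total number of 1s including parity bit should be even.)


Number of 1s in data: 2
Parity bit: 0

0


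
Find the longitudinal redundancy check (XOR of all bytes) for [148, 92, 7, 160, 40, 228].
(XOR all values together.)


XOR chain: 148 ^ 92 ^ 7 ^ 160 ^ 40 ^ 228 = 163

163


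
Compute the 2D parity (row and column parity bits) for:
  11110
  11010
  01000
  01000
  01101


Row parities: 01111
Column parities: 01001

Row P: 01111, Col P: 01001, Corner: 0


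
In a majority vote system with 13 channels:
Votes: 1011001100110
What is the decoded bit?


Ones: 7 out of 13
Threshold: 7

1 (7/13 voted 1)


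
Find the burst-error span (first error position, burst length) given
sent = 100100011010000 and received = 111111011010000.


XOR: 011011000000000

Burst at position 1, length 5


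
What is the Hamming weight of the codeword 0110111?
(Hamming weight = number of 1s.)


Counting 1s in 0110111

5


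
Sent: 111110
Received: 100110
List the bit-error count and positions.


XOR: 011000

2 error(s) at position(s): 1, 2


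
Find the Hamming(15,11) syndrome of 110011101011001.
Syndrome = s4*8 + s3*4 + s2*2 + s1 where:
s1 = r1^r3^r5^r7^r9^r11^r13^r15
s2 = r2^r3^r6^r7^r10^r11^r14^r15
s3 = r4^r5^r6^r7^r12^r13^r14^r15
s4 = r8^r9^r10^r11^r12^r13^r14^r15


s1=0, s2=1, s3=1, s4=0

Syndrome = 6 (error at position 6)


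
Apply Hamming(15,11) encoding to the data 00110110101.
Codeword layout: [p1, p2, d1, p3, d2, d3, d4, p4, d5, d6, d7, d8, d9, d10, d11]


Parity bits: p1=0, p2=1, p3=0, p4=0

010001100110101


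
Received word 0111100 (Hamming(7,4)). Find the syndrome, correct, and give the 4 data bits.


Syndrome = 0: no error detected

Data: 1100 (no errors)


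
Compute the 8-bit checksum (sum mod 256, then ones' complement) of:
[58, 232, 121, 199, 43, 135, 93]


Sum = 881 mod 256 = 113
Complement = 142

142


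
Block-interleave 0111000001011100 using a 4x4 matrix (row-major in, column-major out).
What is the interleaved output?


Matrix:
  0111
  0000
  0101
  1100
Read columns: 0001101110001010

0001101110001010


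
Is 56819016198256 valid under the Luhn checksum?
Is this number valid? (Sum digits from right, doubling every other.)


Luhn sum = 59
59 mod 10 = 9

Invalid (Luhn sum mod 10 = 9)


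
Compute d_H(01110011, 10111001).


XOR: 11001010
Count of 1s: 4

4


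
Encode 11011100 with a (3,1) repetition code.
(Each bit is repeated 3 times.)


Each bit -> 3 copies

111111000111111111000000


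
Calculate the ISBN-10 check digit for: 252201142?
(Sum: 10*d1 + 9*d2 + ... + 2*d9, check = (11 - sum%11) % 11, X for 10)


Weighted sum: 120
120 mod 11 = 10

Check digit: 1


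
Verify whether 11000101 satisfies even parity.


Number of 1s: 4

Yes, parity is correct (4 ones)


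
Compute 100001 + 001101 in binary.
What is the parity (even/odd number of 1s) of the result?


100001 = 33
001101 = 13
Sum = 46 = 101110
1s count = 4

even parity (4 ones in 101110)


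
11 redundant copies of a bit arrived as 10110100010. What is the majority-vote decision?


Ones: 5 out of 11
Threshold: 6

0 (5/11 voted 1)


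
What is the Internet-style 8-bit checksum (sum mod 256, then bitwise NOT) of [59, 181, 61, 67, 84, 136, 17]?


Sum = 605 mod 256 = 93
Complement = 162

162


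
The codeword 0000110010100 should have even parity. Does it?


Number of 1s: 4

Yes, parity is correct (4 ones)


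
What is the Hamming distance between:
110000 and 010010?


XOR: 100010
Count of 1s: 2

2


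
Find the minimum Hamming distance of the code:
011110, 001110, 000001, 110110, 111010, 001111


Comparing all pairs, minimum distance: 1
Can detect 0 errors, correct 0 errors

1


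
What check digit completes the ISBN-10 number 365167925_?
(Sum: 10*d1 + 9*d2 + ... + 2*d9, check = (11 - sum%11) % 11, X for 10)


Weighted sum: 254
254 mod 11 = 1

Check digit: X


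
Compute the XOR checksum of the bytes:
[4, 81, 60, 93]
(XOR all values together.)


XOR chain: 4 ^ 81 ^ 60 ^ 93 = 52

52


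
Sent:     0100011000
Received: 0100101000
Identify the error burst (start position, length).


XOR: 0000110000

Burst at position 4, length 2


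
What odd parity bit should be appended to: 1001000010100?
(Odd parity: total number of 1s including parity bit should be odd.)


Number of 1s in data: 4
Parity bit: 1

1


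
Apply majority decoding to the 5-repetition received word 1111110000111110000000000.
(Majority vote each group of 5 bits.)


Groups: 11111, 10000, 11111, 00000, 00000
Majority votes: 10100

10100


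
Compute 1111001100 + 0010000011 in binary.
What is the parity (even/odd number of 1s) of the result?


1111001100 = 972
0010000011 = 131
Sum = 1103 = 10001001111
1s count = 6

even parity (6 ones in 10001001111)


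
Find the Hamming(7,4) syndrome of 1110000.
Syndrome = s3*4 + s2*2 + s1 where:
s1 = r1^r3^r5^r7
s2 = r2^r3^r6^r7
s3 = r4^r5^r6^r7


s1=0, s2=0, s3=0

Syndrome = 0 (no error)


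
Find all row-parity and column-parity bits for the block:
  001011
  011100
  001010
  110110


Row parities: 1100
Column parities: 101011

Row P: 1100, Col P: 101011, Corner: 0


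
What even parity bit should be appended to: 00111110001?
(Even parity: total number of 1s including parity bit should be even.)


Number of 1s in data: 6
Parity bit: 0

0


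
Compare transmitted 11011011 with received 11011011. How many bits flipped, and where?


XOR: 00000000

0 errors (received matches sent)


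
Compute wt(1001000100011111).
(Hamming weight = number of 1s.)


Counting 1s in 1001000100011111

8


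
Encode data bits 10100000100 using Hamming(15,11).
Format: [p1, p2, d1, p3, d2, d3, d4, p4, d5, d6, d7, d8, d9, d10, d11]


Parity bits: p1=0, p2=0, p3=0, p4=1

001001010000100


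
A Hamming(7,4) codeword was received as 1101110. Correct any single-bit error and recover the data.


Syndrome = 4: error at position 4

Data: 0110 (corrected bit 4)


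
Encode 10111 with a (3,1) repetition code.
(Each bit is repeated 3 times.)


Each bit -> 3 copies

111000111111111


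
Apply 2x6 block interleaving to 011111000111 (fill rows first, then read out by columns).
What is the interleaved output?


Matrix:
  011111
  000111
Read columns: 001010111111

001010111111


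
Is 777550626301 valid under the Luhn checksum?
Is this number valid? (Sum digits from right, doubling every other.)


Luhn sum = 35
35 mod 10 = 5

Invalid (Luhn sum mod 10 = 5)


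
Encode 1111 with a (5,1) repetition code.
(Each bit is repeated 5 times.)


Each bit -> 5 copies

11111111111111111111


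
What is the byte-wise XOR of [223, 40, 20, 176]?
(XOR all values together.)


XOR chain: 223 ^ 40 ^ 20 ^ 176 = 83

83


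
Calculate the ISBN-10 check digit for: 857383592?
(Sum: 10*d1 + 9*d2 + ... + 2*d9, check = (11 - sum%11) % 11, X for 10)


Weighted sum: 316
316 mod 11 = 8

Check digit: 3


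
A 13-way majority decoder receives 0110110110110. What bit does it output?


Ones: 8 out of 13
Threshold: 7

1 (8/13 voted 1)


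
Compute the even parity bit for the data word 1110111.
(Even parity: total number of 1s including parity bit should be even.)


Number of 1s in data: 6
Parity bit: 0

0


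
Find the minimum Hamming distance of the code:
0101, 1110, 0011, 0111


Comparing all pairs, minimum distance: 1
Can detect 0 errors, correct 0 errors

1


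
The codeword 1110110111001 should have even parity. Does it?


Number of 1s: 9

No, parity error (9 ones)


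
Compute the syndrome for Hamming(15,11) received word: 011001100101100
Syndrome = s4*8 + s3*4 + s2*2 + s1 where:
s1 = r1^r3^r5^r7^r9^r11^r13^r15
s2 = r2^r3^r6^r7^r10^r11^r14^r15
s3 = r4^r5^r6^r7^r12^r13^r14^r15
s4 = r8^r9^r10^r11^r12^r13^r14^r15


s1=1, s2=1, s3=0, s4=1

Syndrome = 11 (error at position 11)


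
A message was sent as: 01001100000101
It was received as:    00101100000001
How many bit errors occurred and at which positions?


XOR: 01100000000100

3 error(s) at position(s): 1, 2, 11


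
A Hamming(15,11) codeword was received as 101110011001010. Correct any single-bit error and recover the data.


Syndrome = 0: no error detected

Data: 11001001010 (no errors)


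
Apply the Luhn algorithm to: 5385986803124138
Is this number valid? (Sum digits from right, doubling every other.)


Luhn sum = 74
74 mod 10 = 4

Invalid (Luhn sum mod 10 = 4)


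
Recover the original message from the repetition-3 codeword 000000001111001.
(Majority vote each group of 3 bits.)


Groups: 000, 000, 001, 111, 001
Majority votes: 00010

00010


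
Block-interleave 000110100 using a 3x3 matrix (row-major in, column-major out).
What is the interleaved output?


Matrix:
  000
  110
  100
Read columns: 011010000

011010000


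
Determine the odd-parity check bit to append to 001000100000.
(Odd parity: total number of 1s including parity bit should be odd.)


Number of 1s in data: 2
Parity bit: 1

1


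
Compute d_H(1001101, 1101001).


XOR: 0100100
Count of 1s: 2

2


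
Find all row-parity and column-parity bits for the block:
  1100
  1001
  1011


Row parities: 001
Column parities: 1110

Row P: 001, Col P: 1110, Corner: 1


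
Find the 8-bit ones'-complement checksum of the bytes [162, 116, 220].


Sum = 498 mod 256 = 242
Complement = 13

13


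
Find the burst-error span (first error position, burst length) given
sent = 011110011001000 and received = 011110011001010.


XOR: 000000000000010

Burst at position 13, length 1


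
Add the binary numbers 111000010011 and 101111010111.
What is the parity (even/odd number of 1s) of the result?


111000010011 = 3603
101111010111 = 3031
Sum = 6634 = 1100111101010
1s count = 8

even parity (8 ones in 1100111101010)


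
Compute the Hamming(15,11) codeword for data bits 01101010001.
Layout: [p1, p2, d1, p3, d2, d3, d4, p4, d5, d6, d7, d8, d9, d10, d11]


Parity bits: p1=0, p2=1, p3=1, p4=1

010111011010001


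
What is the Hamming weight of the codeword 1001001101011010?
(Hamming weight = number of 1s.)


Counting 1s in 1001001101011010

8


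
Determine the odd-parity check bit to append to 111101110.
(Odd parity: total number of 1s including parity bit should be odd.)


Number of 1s in data: 7
Parity bit: 0

0


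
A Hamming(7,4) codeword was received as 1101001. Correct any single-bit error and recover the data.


Syndrome = 0: no error detected

Data: 0001 (no errors)


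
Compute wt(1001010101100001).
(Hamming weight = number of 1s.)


Counting 1s in 1001010101100001

7


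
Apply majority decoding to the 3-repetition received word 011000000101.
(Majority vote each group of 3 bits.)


Groups: 011, 000, 000, 101
Majority votes: 1001

1001


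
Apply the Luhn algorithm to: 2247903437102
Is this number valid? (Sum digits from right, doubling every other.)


Luhn sum = 46
46 mod 10 = 6

Invalid (Luhn sum mod 10 = 6)


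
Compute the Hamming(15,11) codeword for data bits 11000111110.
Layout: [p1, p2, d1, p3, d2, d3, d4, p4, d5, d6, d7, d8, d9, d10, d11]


Parity bits: p1=0, p2=0, p3=0, p4=1

001010010111110


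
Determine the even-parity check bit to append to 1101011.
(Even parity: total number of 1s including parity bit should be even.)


Number of 1s in data: 5
Parity bit: 1

1


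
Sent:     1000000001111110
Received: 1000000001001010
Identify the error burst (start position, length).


XOR: 0000000000110100

Burst at position 10, length 4


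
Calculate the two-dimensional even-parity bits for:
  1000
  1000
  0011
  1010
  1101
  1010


Row parities: 110010
Column parities: 1110

Row P: 110010, Col P: 1110, Corner: 1


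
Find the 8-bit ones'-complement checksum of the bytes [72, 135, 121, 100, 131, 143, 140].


Sum = 842 mod 256 = 74
Complement = 181

181


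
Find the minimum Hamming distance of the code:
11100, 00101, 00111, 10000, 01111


Comparing all pairs, minimum distance: 1
Can detect 0 errors, correct 0 errors

1


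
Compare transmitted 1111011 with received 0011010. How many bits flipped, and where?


XOR: 1100001

3 error(s) at position(s): 0, 1, 6


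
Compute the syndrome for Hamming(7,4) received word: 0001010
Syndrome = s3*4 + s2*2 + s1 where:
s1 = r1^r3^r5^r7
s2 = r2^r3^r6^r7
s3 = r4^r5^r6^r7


s1=0, s2=1, s3=0

Syndrome = 2 (error at position 2)


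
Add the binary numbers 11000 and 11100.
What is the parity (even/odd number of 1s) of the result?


11000 = 24
11100 = 28
Sum = 52 = 110100
1s count = 3

odd parity (3 ones in 110100)


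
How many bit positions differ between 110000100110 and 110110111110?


XOR: 000110011000
Count of 1s: 4

4


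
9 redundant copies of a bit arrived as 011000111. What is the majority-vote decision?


Ones: 5 out of 9
Threshold: 5

1 (5/9 voted 1)


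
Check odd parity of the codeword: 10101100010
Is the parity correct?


Number of 1s: 5

Yes, parity is correct (5 ones)


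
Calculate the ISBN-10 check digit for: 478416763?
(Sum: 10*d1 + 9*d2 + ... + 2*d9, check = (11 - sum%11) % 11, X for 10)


Weighted sum: 283
283 mod 11 = 8

Check digit: 3


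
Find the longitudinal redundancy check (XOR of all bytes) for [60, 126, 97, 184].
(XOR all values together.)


XOR chain: 60 ^ 126 ^ 97 ^ 184 = 155

155


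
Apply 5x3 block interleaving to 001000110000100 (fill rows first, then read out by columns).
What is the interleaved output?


Matrix:
  001
  000
  110
  000
  100
Read columns: 001010010010000

001010010010000


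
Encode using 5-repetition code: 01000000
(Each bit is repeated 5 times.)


Each bit -> 5 copies

0000011111000000000000000000000000000000


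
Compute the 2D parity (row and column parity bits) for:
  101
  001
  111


Row parities: 011
Column parities: 011

Row P: 011, Col P: 011, Corner: 0


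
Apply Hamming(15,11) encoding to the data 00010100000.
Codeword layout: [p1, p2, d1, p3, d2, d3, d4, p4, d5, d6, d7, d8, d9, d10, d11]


Parity bits: p1=1, p2=0, p3=1, p4=1

100100110100000


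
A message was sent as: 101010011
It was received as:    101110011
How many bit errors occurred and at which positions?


XOR: 000100000

1 error(s) at position(s): 3


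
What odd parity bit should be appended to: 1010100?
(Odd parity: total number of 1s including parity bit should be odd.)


Number of 1s in data: 3
Parity bit: 0

0


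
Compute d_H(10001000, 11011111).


XOR: 01010111
Count of 1s: 5

5


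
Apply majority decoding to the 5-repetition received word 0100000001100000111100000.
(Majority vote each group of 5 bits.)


Groups: 01000, 00001, 10000, 01111, 00000
Majority votes: 00010

00010


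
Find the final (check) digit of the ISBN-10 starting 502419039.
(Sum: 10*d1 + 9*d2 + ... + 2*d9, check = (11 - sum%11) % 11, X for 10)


Weighted sum: 172
172 mod 11 = 7

Check digit: 4


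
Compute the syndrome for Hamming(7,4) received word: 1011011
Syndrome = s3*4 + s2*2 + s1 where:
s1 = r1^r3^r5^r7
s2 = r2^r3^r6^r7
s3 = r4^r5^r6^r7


s1=1, s2=1, s3=1

Syndrome = 7 (error at position 7)


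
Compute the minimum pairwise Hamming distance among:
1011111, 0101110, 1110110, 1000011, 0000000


Comparing all pairs, minimum distance: 3
Can detect 2 errors, correct 1 errors

3


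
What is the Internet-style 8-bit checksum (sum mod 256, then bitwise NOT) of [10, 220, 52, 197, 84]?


Sum = 563 mod 256 = 51
Complement = 204

204


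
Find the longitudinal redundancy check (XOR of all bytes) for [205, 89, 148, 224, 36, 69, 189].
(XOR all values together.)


XOR chain: 205 ^ 89 ^ 148 ^ 224 ^ 36 ^ 69 ^ 189 = 60

60


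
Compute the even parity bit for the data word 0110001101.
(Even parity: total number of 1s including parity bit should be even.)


Number of 1s in data: 5
Parity bit: 1

1


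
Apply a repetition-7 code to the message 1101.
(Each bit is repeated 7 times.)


Each bit -> 7 copies

1111111111111100000001111111


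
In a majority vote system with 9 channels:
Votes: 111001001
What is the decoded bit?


Ones: 5 out of 9
Threshold: 5

1 (5/9 voted 1)


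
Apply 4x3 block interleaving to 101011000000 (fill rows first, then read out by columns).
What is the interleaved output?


Matrix:
  101
  011
  000
  000
Read columns: 100001001100

100001001100


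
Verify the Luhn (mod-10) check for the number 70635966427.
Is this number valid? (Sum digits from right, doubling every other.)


Luhn sum = 57
57 mod 10 = 7

Invalid (Luhn sum mod 10 = 7)


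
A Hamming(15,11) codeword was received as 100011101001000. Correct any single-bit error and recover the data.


Syndrome = 0: no error detected

Data: 01111001000 (no errors)


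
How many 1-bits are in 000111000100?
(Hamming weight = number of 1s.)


Counting 1s in 000111000100

4


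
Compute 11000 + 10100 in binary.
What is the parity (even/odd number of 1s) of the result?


11000 = 24
10100 = 20
Sum = 44 = 101100
1s count = 3

odd parity (3 ones in 101100)


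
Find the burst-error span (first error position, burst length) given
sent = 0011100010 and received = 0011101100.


XOR: 0000001110

Burst at position 6, length 3


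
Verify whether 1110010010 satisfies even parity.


Number of 1s: 5

No, parity error (5 ones)


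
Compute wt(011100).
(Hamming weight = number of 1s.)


Counting 1s in 011100

3


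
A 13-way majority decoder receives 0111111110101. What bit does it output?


Ones: 10 out of 13
Threshold: 7

1 (10/13 voted 1)


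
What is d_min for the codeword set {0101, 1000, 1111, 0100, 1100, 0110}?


Comparing all pairs, minimum distance: 1
Can detect 0 errors, correct 0 errors

1


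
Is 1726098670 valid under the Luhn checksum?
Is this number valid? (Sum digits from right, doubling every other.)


Luhn sum = 46
46 mod 10 = 6

Invalid (Luhn sum mod 10 = 6)


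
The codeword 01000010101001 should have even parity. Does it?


Number of 1s: 5

No, parity error (5 ones)


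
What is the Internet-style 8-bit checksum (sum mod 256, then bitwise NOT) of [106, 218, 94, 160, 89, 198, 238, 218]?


Sum = 1321 mod 256 = 41
Complement = 214

214


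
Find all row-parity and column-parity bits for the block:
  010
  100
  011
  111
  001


Row parities: 11011
Column parities: 011

Row P: 11011, Col P: 011, Corner: 0


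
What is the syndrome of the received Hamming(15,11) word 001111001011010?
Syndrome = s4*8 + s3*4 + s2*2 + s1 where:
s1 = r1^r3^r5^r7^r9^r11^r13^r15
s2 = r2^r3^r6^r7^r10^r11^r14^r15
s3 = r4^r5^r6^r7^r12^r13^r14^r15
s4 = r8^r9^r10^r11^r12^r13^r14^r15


s1=0, s2=0, s3=1, s4=0

Syndrome = 4 (error at position 4)


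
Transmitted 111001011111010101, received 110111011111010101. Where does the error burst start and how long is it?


XOR: 001110000000000000

Burst at position 2, length 3


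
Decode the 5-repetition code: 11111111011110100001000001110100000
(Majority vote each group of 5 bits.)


Groups: 11111, 11101, 11101, 00001, 00000, 11101, 00000
Majority votes: 1110010

1110010


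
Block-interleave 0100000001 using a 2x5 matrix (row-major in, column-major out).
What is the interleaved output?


Matrix:
  01000
  00001
Read columns: 0010000001

0010000001


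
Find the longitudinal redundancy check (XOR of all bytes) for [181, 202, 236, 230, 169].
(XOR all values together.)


XOR chain: 181 ^ 202 ^ 236 ^ 230 ^ 169 = 220

220


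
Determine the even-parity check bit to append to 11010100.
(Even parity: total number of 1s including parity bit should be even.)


Number of 1s in data: 4
Parity bit: 0

0


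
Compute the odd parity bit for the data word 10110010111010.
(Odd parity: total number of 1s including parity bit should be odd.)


Number of 1s in data: 8
Parity bit: 1

1


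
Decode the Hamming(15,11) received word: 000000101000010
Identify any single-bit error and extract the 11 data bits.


Syndrome = 0: no error detected

Data: 00011000010 (no errors)


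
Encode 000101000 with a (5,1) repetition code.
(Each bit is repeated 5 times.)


Each bit -> 5 copies

000000000000000111110000011111000000000000000


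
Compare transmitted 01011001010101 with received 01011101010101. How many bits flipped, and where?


XOR: 00000100000000

1 error(s) at position(s): 5


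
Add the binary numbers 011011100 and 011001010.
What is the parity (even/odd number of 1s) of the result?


011011100 = 220
011001010 = 202
Sum = 422 = 110100110
1s count = 5

odd parity (5 ones in 110100110)


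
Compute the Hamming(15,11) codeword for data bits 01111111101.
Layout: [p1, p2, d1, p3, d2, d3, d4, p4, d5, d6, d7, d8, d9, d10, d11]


Parity bits: p1=0, p2=1, p3=0, p4=0

010011101111101


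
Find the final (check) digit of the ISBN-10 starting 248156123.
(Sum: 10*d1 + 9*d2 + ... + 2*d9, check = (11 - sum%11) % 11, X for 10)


Weighted sum: 203
203 mod 11 = 5

Check digit: 6


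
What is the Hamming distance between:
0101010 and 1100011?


XOR: 1001001
Count of 1s: 3

3


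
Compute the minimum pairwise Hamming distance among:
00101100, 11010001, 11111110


Comparing all pairs, minimum distance: 4
Can detect 3 errors, correct 1 errors

4


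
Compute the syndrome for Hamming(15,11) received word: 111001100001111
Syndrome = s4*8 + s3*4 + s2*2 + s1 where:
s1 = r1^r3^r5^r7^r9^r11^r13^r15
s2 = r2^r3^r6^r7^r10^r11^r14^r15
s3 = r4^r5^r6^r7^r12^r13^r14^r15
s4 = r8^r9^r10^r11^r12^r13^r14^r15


s1=1, s2=0, s3=0, s4=0

Syndrome = 1 (error at position 1)


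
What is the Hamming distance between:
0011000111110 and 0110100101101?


XOR: 0101100010011
Count of 1s: 6

6


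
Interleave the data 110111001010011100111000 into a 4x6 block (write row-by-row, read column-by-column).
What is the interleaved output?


Matrix:
  110111
  001010
  011100
  111000
Read columns: 100110110111101011001000

100110110111101011001000


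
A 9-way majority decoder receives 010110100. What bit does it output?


Ones: 4 out of 9
Threshold: 5

0 (4/9 voted 1)


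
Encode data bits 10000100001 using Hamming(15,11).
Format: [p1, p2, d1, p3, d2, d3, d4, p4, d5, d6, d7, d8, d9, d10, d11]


Parity bits: p1=0, p2=1, p3=1, p4=0

011100000100001


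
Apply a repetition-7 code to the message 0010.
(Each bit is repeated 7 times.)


Each bit -> 7 copies

0000000000000011111110000000


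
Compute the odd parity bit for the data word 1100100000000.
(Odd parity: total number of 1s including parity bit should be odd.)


Number of 1s in data: 3
Parity bit: 0

0


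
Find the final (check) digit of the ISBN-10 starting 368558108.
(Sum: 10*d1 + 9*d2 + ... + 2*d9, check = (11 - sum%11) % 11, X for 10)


Weighted sum: 273
273 mod 11 = 9

Check digit: 2


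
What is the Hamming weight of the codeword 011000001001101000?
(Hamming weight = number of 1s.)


Counting 1s in 011000001001101000

6


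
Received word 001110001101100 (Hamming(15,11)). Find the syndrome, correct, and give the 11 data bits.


Syndrome = 0: no error detected

Data: 11001101100 (no errors)


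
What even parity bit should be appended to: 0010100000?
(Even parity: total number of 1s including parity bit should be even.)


Number of 1s in data: 2
Parity bit: 0

0


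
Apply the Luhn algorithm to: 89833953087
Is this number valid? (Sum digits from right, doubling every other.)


Luhn sum = 68
68 mod 10 = 8

Invalid (Luhn sum mod 10 = 8)


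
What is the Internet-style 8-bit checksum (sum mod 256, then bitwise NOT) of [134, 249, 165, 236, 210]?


Sum = 994 mod 256 = 226
Complement = 29

29


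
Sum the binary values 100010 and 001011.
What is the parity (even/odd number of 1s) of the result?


100010 = 34
001011 = 11
Sum = 45 = 101101
1s count = 4

even parity (4 ones in 101101)


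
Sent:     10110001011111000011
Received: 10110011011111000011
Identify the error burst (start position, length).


XOR: 00000010000000000000

Burst at position 6, length 1


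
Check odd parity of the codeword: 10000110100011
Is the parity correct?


Number of 1s: 6

No, parity error (6 ones)


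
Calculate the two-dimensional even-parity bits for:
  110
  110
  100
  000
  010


Row parities: 00101
Column parities: 110

Row P: 00101, Col P: 110, Corner: 0


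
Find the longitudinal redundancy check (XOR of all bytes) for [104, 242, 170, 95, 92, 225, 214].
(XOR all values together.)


XOR chain: 104 ^ 242 ^ 170 ^ 95 ^ 92 ^ 225 ^ 214 = 4

4


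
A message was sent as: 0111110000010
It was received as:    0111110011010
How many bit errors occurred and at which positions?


XOR: 0000000011000

2 error(s) at position(s): 8, 9
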